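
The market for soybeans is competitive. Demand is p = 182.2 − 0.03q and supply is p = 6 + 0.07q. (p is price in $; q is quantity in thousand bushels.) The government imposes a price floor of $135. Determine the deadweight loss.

Competitive equilibrium: 182.2 − 0.03q = 6 + 0.07q → q* = 1762, p* = 129.34.
At the floor p = 135, quantity demanded = (182.2 − 135)/0.03 = 1573.3333.
Sellers' marginal cost at q' = 1573.3333: 6 + 0.07·1573.3333 = 116.1333.
Δq = 1762 − 1573.3333 = 188.6667; wedge = 135 − 116.1333 = 18.8667.
DWL = ½ × 188.6667 × 18.8667 = $1779.76 thousand.

$1779.76 thousand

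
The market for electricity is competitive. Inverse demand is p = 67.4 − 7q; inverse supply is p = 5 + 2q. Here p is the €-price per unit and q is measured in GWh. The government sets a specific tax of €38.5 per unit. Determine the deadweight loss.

Competitive equilibrium: 67.4 − 7q = 5 + 2q → q* = 6.9333, p* = 18.8667.
With the tax, the buyer price exceeds the seller price by 38.5: (67.4 − 7q) − (5 + 2q) = 38.5 → q' = 2.6556.
Δq = 6.9333 − 2.6556 = 4.2777; the wedge equals the tax, 38.5.
DWL = ½ × 4.2777 × 38.5 = €82.35.

€82.35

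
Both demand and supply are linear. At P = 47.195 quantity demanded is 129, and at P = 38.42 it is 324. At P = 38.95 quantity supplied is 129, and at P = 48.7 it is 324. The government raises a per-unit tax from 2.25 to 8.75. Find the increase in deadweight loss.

Demand slope = (38.42 − 47.195)/(324 − 129) = −0.045, so P = 53 − 0.045Q.
Supply slope = (48.7 − 38.95)/(324 − 129) = 0.05, so P = 32.5 + 0.05Q.
Competitive equilibrium: 53 − 0.045Q = 32.5 + 0.05Q → Q* = 215.7895, P* = 43.2895.
For a per-unit tax t: ΔQ = t/0.095, so DWL = ½·t·(t/0.095) = t²/0.19.
At t = 2.25: DWL = 26.645. At t = 8.75: DWL = 402.961.
Increase = 402.961 − 26.645 = 376.32.

376.32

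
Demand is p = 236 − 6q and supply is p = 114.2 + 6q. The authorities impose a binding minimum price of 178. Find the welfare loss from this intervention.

1.40

Competitive equilibrium: 236 − 6q = 114.2 + 6q → q* = 10.15, p* = 175.1.
At the floor p = 178, quantity demanded = (236 − 178)/6 = 9.6667.
Sellers' marginal cost at q' = 9.6667: 114.2 + 6·9.6667 = 172.2002.
Δq = 10.15 − 9.6667 = 0.4833; wedge = 178 − 172.2002 = 5.7998.
The triangle = ½ × 0.4833 × 5.7998 = 1.40.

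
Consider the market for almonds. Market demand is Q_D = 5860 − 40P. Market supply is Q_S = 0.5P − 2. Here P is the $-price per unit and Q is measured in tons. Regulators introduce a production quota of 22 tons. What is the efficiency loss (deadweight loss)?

In inverse form: demand P = 146.5 − 0.025Q, supply P = 4 + 2Q.
Competitive equilibrium: 146.5 − 0.025Q = 4 + 2Q → Q* = 70.3704, P* = 144.7407.
At Q = 22: demand price = 146.5 − 0.025·22 = 145.95; supply price = 4 + 2·22 = 48.
ΔQ = 70.3704 − 22 = 48.3704; wedge = 145.95 − 48 = 97.95.
DWL = ½ × 48.3704 × 97.95 = $2368.94.

$2368.94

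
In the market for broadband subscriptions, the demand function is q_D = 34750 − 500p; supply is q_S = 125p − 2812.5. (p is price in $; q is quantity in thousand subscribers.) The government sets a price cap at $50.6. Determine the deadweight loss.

$7050.78 thousand

In inverse form: demand p = 69.5 − 0.002q, supply p = 22.5 + 0.008q.
Competitive equilibrium: 69.5 − 0.002q = 22.5 + 0.008q → q* = 4700, p* = 60.1.
At the ceiling p = 50.6, quantity supplied = (50.6 − 22.5)/0.008 = 3512.5.
Willingness to pay at q' = 3512.5: 69.5 − 0.002·3512.5 = 62.475.
Δq = 4700 − 3512.5 = 1187.5; wedge = 62.475 − 50.6 = 11.875.
DWL = ½ × 1187.5 × 11.875 = $7050.78 thousand.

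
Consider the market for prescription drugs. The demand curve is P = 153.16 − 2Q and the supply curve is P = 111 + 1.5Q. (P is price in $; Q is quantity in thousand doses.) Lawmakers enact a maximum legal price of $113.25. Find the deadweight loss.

Competitive equilibrium: 153.16 − 2Q = 111 + 1.5Q → Q* = 12.0457, P* = 129.0686.
At the ceiling P = 113.25, quantity supplied = (113.25 − 111)/1.5 = 1.5.
Willingness to pay at Q' = 1.5: 153.16 − 2·1.5 = 150.16.
ΔQ = 12.0457 − 1.5 = 10.5457; wedge = 150.16 − 113.25 = 36.91.
DWL = ½ × 10.5457 × 36.91 = $194.62 thousand.

$194.62 thousand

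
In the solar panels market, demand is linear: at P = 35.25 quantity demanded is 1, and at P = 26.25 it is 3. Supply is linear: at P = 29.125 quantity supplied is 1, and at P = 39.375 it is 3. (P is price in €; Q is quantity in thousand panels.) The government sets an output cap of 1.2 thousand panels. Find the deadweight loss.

€0.92 thousand

Demand slope = (26.25 − 35.25)/(3 − 1) = −4.5, so P = 39.75 − 4.5Q.
Supply slope = (39.375 − 29.125)/(3 − 1) = 5.125, so P = 24 + 5.125Q.
Competitive equilibrium: 39.75 − 4.5Q = 24 + 5.125Q → Q* = 1.6364, P* = 32.3864.
At Q = 1.2: demand price = 39.75 − 4.5·1.2 = 34.35; supply price = 24 + 5.125·1.2 = 30.15.
ΔQ = 1.6364 − 1.2 = 0.4364; wedge = 34.35 − 30.15 = 4.2.
Deadweight loss = ½ × 0.4364 × 4.2 = €0.92 thousand.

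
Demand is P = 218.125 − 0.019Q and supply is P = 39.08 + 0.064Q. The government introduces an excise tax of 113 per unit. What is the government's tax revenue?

89916.69

Competitive equilibrium: 218.125 − 0.019Q = 39.08 + 0.064Q → Q* = 2157.1687, P* = 177.1388.
With the tax, the buyer price exceeds the seller price by 113: (218.125 − 0.019Q) − (39.08 + 0.064Q) = 113 → Q' = 795.7229.
Tax revenue = 113 × 795.7229 = 89916.69.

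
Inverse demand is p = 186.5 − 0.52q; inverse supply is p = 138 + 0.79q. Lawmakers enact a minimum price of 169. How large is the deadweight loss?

Competitive equilibrium: 186.5 − 0.52q = 138 + 0.79q → q* = 37.0229, p* = 167.2481.
At the floor p = 169, quantity demanded = (186.5 − 169)/0.52 = 33.6538.
Sellers' marginal cost at q' = 33.6538: 138 + 0.79·33.6538 = 164.5865.
Δq = 37.0229 − 33.6538 = 3.3691; wedge = 169 − 164.5865 = 4.4135.
The triangle = ½ × 3.3691 × 4.4135 = 7.43.

7.43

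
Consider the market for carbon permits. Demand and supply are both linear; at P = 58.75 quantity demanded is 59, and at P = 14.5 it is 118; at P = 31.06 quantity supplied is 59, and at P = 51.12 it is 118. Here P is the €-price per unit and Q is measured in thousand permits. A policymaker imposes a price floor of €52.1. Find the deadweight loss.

Demand slope = (14.5 − 58.75)/(118 − 59) = −0.75, so P = 103 − 0.75Q.
Supply slope = (51.12 − 31.06)/(118 − 59) = 0.34, so P = 11 + 0.34Q.
Competitive equilibrium: 103 − 0.75Q = 11 + 0.34Q → Q* = 84.4037, P* = 39.6972.
At the floor P = 52.1, quantity demanded = (103 − 52.1)/0.75 = 67.8667.
Sellers' marginal cost at Q' = 67.8667: 11 + 0.34·67.8667 = 34.0747.
ΔQ = 84.4037 − 67.8667 = 16.537; wedge = 52.1 − 34.0747 = 18.0253.
Welfare loss = ½ × 16.537 × 18.0253 = €149.04 thousand.

€149.04 thousand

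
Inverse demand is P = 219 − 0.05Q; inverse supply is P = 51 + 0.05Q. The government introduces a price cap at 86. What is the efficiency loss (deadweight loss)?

48020

Competitive equilibrium: 219 − 0.05Q = 51 + 0.05Q → Q* = 1680, P* = 135.
At the ceiling P = 86, quantity supplied = (86 − 51)/0.05 = 700.
Willingness to pay at Q' = 700: 219 − 0.05·700 = 184.
ΔQ = 1680 − 700 = 980; wedge = 184 − 86 = 98.
Deadweight loss = ½ × 980 × 98 = 48020.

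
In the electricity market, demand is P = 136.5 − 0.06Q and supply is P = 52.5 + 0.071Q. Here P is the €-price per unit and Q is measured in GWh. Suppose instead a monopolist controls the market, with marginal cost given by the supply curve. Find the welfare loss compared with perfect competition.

Competitive equilibrium: 136.5 − 0.06Q = 52.5 + 0.071Q → Q* = 641.22137, P* = 98.02672.
Marginal revenue: MR = 136.5 − 0.12Q. Set MR = MC: 136.5 − 0.12Q = 52.5 + 0.071Q → Q_m = 439.79058.
Price P_m = 136.5 − 0.06·439.79058 = 110.11257; MC(Q_m) = 52.5 + 0.071·439.79058 = 83.72513.
Competitive Q* = 641.22137, so ΔQ = 201.43079; wedge = 110.11257 − 83.72513 = 26.38744.
DWL = ½ × 201.43079 × 26.38744 = €2657.62.

€2657.62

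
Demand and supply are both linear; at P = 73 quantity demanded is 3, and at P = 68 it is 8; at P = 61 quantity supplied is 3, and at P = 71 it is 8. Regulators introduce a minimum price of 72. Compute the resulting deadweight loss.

13.50

Demand slope = (68 − 73)/(8 − 3) = −1, so P = 76 − Q.
Supply slope = (71 − 61)/(8 − 3) = 2, so P = 55 + 2Q.
Competitive equilibrium: 76 − Q = 55 + 2Q → Q* = 7, P* = 69.
At the floor P = 72, quantity demanded = (76 − 72)/1 = 4.
Sellers' marginal cost at Q' = 4: 55 + 2·4 = 63.
ΔQ = 7 − 4 = 3; wedge = 72 − 63 = 9.
Deadweight loss = ½ × 3 × 9 = 13.50.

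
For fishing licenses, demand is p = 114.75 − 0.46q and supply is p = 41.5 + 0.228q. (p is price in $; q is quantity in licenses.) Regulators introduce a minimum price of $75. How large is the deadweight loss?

$138.36

Competitive equilibrium: 114.75 − 0.46q = 41.5 + 0.228q → q* = 106.468, p* = 65.7747.
At the floor p = 75, quantity demanded = (114.75 − 75)/0.46 = 86.413.
Sellers' marginal cost at q' = 86.413: 41.5 + 0.228·86.413 = 61.2022.
Δq = 106.468 − 86.413 = 20.055; wedge = 75 − 61.2022 = 13.7978.
Deadweight loss = ½ × 20.055 × 13.7978 = $138.36.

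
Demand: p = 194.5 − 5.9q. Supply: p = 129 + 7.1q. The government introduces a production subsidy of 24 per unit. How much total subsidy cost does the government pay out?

165.23

Competitive equilibrium: 194.5 − 5.9q = 129 + 7.1q → q* = 5.0385, p* = 164.7731.
The subsidy lowers effective supply by 24: p = 105 + 7.1q.
New quantity: 194.5 − 5.9q = 105 + 7.1q → q' = 6.8846.
Total subsidy cost = 24 × 6.8846 = 165.23.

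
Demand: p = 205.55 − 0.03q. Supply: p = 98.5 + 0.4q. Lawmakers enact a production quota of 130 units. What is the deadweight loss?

Competitive equilibrium: 205.55 − 0.03q = 98.5 + 0.4q → q* = 248.9535, p* = 198.0814.
At q = 130: demand price = 205.55 − 0.03·130 = 201.65; supply price = 98.5 + 0.4·130 = 150.5.
Δq = 248.9535 − 130 = 118.9535; wedge = 201.65 − 150.5 = 51.15.
The triangle = ½ × 118.9535 × 51.15 = 3042.24.

3042.24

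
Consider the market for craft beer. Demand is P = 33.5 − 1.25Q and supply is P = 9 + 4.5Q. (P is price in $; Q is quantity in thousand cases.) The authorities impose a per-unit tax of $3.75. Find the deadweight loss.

$1.22 thousand

Competitive equilibrium: 33.5 − 1.25Q = 9 + 4.5Q → Q* = 4.2609, P* = 28.1739.
With the tax, the buyer price exceeds the seller price by 3.75: (33.5 − 1.25Q) − (9 + 4.5Q) = 3.75 → Q' = 3.6087.
ΔQ = 4.2609 − 3.6087 = 0.6522; the wedge equals the tax, 3.75.
Deadweight loss = ½ × 0.6522 × 3.75 = $1.22 thousand.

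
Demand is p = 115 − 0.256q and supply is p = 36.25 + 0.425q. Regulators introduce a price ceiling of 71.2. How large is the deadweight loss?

Competitive equilibrium: 115 − 0.256q = 36.25 + 0.425q → q* = 115.6388, p* = 85.3965.
At the ceiling p = 71.2, quantity supplied = (71.2 − 36.25)/0.425 = 82.2353.
Willingness to pay at q' = 82.2353: 115 − 0.256·82.2353 = 93.9478.
Δq = 115.6388 − 82.2353 = 33.4035; wedge = 93.9478 − 71.2 = 22.7478.
DWL = ½ × 33.4035 × 22.7478 = 379.93.

379.93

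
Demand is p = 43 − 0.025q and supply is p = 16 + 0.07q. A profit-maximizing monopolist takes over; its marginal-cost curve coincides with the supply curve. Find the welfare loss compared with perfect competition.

166.53

Competitive equilibrium: 43 − 0.025q = 16 + 0.07q → q* = 284.2105, p* = 35.8947.
Marginal revenue: MR = 43 − 0.05q. Set MR = MC: 43 − 0.05q = 16 + 0.07q → q_m = 225.
Price p_m = 43 − 0.025·225 = 37.375; MC(q_m) = 16 + 0.07·225 = 31.75.
Competitive q* = 284.2105, so Δq = 59.2105; wedge = 37.375 − 31.75 = 5.625.
Welfare loss = ½ × 59.2105 × 5.625 = 166.53.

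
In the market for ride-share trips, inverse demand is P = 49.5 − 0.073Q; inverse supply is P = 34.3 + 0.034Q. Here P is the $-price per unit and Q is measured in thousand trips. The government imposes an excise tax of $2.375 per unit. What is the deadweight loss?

Competitive equilibrium: 49.5 − 0.073Q = 34.3 + 0.034Q → Q* = 142.0561, P* = 39.1299.
With the tax, the buyer price exceeds the seller price by 2.375: (49.5 − 0.073Q) − (34.3 + 0.034Q) = 2.375 → Q' = 119.8598.
ΔQ = 142.0561 − 119.8598 = 22.1963; the wedge equals the tax, 2.375.
The triangle = ½ × 22.1963 × 2.375 = $26.36 thousand.

$26.36 thousand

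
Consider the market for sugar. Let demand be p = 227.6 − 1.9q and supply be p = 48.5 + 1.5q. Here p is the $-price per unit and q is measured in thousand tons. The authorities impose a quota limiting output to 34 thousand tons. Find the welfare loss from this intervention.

Competitive equilibrium: 227.6 − 1.9q = 48.5 + 1.5q → q* = 52.6765, p* = 127.5147.
At q = 34: demand price = 227.6 − 1.9·34 = 163; supply price = 48.5 + 1.5·34 = 99.5.
Δq = 52.6765 − 34 = 18.6765; wedge = 163 − 99.5 = 63.5.
The triangle = ½ × 18.6765 × 63.5 = $592.98 thousand.

$592.98 thousand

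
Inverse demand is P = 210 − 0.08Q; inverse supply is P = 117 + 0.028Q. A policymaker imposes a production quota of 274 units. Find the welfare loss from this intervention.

18613.77

Competitive equilibrium: 210 − 0.08Q = 117 + 0.028Q → Q* = 861.1111, P* = 141.1111.
At Q = 274: demand price = 210 − 0.08·274 = 188.08; supply price = 117 + 0.028·274 = 124.672.
ΔQ = 861.1111 − 274 = 587.1111; wedge = 188.08 − 124.672 = 63.408.
DWL = ½ × 587.1111 × 63.408 = 18613.77.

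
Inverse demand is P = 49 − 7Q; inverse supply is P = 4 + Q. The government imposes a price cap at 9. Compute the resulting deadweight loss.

Competitive equilibrium: 49 − 7Q = 4 + Q → Q* = 5.625, P* = 9.625.
At the ceiling P = 9, quantity supplied = (9 − 4)/1 = 5.
Willingness to pay at Q' = 5: 49 − 7·5 = 14.
ΔQ = 5.625 − 5 = 0.625; wedge = 14 − 9 = 5.
DWL = ½ × 0.625 × 5 = 1.56.

1.56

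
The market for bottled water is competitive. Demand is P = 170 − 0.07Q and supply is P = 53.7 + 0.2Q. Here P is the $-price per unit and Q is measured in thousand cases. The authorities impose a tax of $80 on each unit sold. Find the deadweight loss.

Competitive equilibrium: 170 − 0.07Q = 53.7 + 0.2Q → Q* = 430.7407, P* = 139.8481.
With the tax, the buyer price exceeds the seller price by 80: (170 − 0.07Q) − (53.7 + 0.2Q) = 80 → Q' = 134.4444.
ΔQ = 430.7407 − 134.4444 = 296.2963; the wedge equals the tax, 80.
DWL = ½ × 296.2963 × 80 = $11851.85 thousand.

$11851.85 thousand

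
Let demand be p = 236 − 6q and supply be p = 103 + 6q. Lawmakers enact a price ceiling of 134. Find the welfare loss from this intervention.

210.04

Competitive equilibrium: 236 − 6q = 103 + 6q → q* = 11.0833, p* = 169.5.
At the ceiling p = 134, quantity supplied = (134 − 103)/6 = 5.1667.
Willingness to pay at q' = 5.1667: 236 − 6·5.1667 = 204.9998.
Δq = 11.0833 − 5.1667 = 5.9166; wedge = 204.9998 − 134 = 70.9998.
Welfare loss = ½ × 5.9166 × 70.9998 = 210.04.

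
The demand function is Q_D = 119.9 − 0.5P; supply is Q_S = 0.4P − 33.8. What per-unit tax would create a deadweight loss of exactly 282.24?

50.4

In inverse form: demand P = 239.8 − 2Q, supply P = 84.5 + 2.5Q.
Competitive equilibrium: 239.8 − 2Q = 84.5 + 2.5Q → Q* = 34.5111, P* = 170.7778.
A tax t gives ΔQ = t/4.5 and wedge t, so DWL = t²/9.
t²/9 = 282.24 → t² = 2540.16 → t = 50.4.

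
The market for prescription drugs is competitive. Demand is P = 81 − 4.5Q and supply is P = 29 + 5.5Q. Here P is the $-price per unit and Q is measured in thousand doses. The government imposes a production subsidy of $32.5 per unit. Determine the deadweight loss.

$52.81 thousand

Competitive equilibrium: 81 − 4.5Q = 29 + 5.5Q → Q* = 5.2, P* = 57.6.
The subsidy lowers effective supply by 32.5: P = 5.5Q − 3.5.
New quantity: 81 − 4.5Q = 5.5Q − 3.5 → Q' = 8.45.
Overproduction ΔQ = 8.45 − 5.2 = 3.25; wedge = subsidy = 32.5.
Deadweight loss = ½ × 3.25 × 32.5 = $52.81 thousand.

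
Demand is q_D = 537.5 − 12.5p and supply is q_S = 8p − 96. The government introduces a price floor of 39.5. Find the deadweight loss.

In inverse form: demand p = 43 − 0.08q, supply p = 12 + 0.125q.
Competitive equilibrium: 43 − 0.08q = 12 + 0.125q → q* = 151.2195, p* = 30.9024.
At the floor p = 39.5, quantity demanded = (43 − 39.5)/0.08 = 43.75.
Sellers' marginal cost at q' = 43.75: 12 + 0.125·43.75 = 17.4688.
Δq = 151.2195 − 43.75 = 107.4695; wedge = 39.5 − 17.4688 = 22.0312.
Welfare loss = ½ × 107.4695 × 22.0312 = 1183.84.

1183.84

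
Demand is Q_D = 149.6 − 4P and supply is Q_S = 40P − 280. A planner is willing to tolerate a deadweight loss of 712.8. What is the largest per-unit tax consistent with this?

In inverse form: demand P = 37.4 − 0.25Q, supply P = 7 + 0.025Q.
Competitive equilibrium: 37.4 − 0.25Q = 7 + 0.025Q → Q* = 110.5455, P* = 9.7636.
A tax t gives ΔQ = t/0.275 and wedge t, so DWL = t²/0.55.
t²/0.55 = 712.8 → t² = 392.04 → t = 19.8.

19.8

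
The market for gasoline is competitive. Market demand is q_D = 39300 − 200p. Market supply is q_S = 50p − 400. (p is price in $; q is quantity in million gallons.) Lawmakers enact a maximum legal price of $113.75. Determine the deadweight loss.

In inverse form: demand p = 196.5 − 0.005q, supply p = 8 + 0.02q.
Competitive equilibrium: 196.5 − 0.005q = 8 + 0.02q → q* = 7540, p* = 158.8.
At the ceiling p = 113.75, quantity supplied = (113.75 − 8)/0.02 = 5287.5.
Willingness to pay at q' = 5287.5: 196.5 − 0.005·5287.5 = 170.0625.
Δq = 7540 − 5287.5 = 2252.5; wedge = 170.0625 − 113.75 = 56.3125.
The triangle = ½ × 2252.5 × 56.3125 = $63421.95 million.

$63421.95 million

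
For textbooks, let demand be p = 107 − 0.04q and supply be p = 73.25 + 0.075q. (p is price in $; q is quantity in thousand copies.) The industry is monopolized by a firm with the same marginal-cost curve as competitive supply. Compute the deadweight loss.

Competitive equilibrium: 107 − 0.04q = 73.25 + 0.075q → q* = 293.4783, p* = 95.2609.
Marginal revenue: MR = 107 − 0.08q. Set MR = MC: 107 − 0.08q = 73.25 + 0.075q → q_m = 217.7419.
Price p_m = 107 − 0.04·217.7419 = 98.2903; MC(q_m) = 73.25 + 0.075·217.7419 = 89.5806.
Competitive q* = 293.4783, so Δq = 75.7364; wedge = 98.2903 − 89.5806 = 8.7097.
Deadweight loss = ½ × 75.7364 × 8.7097 = $329.82 thousand.

$329.82 thousand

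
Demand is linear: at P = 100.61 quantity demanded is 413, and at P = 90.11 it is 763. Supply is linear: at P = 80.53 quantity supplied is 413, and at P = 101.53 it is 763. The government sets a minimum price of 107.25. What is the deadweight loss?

Demand slope = (90.11 − 100.61)/(763 − 413) = −0.03, so P = 113 − 0.03Q.
Supply slope = (101.53 − 80.53)/(763 − 413) = 0.06, so P = 55.75 + 0.06Q.
Competitive equilibrium: 113 − 0.03Q = 55.75 + 0.06Q → Q* = 636.1111, P* = 93.9167.
At the floor P = 107.25, quantity demanded = (113 − 107.25)/0.03 = 191.6667.
Sellers' marginal cost at Q' = 191.6667: 55.75 + 0.06·191.6667 = 67.25.
ΔQ = 636.1111 − 191.6667 = 444.4444; wedge = 107.25 − 67.25 = 40.
DWL = ½ × 444.4444 × 40 = 8888.89.

8888.89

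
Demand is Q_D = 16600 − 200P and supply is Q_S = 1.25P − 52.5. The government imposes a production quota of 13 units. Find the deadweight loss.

In inverse form: demand P = 83 − 0.005Q, supply P = 42 + 0.8Q.
Competitive equilibrium: 83 − 0.005Q = 42 + 0.8Q → Q* = 50.9317, P* = 82.7453.
At Q = 13: demand price = 83 − 0.005·13 = 82.935; supply price = 42 + 0.8·13 = 52.4.
ΔQ = 50.9317 − 13 = 37.9317; wedge = 82.935 − 52.4 = 30.535.
The triangle = ½ × 37.9317 × 30.535 = 579.12.

579.12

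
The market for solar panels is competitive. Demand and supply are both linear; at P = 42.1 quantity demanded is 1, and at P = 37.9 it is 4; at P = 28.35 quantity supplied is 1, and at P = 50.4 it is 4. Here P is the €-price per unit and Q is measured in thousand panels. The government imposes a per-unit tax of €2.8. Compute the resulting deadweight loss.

Demand slope = (37.9 − 42.1)/(4 − 1) = −1.4, so P = 43.5 − 1.4Q.
Supply slope = (50.4 − 28.35)/(4 − 1) = 7.35, so P = 21 + 7.35Q.
Competitive equilibrium: 43.5 − 1.4Q = 21 + 7.35Q → Q* = 2.5714, P* = 39.9.
With the tax, the buyer price exceeds the seller price by 2.8: (43.5 − 1.4Q) − (21 + 7.35Q) = 2.8 → Q' = 2.2514.
ΔQ = 2.5714 − 2.2514 = 0.32; the wedge equals the tax, 2.8.
The triangle = ½ × 0.32 × 2.8 = €0.448 thousand.

€0.448 thousand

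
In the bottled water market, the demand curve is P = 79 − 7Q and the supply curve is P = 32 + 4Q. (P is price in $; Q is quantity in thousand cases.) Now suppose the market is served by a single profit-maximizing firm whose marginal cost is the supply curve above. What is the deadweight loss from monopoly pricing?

$15.19 thousand

Competitive equilibrium: 79 − 7Q = 32 + 4Q → Q* = 4.2727, P* = 49.0909.
Marginal revenue: MR = 79 − 14Q. Set MR = MC: 79 − 14Q = 32 + 4Q → Q_m = 2.6111.
Price P_m = 79 − 7·2.6111 = 60.7223; MC(Q_m) = 32 + 4·2.6111 = 42.4444.
Competitive Q* = 4.2727, so ΔQ = 1.6616; wedge = 60.7223 − 42.4444 = 18.2779.
The triangle = ½ × 1.6616 × 18.2779 = $15.19 thousand.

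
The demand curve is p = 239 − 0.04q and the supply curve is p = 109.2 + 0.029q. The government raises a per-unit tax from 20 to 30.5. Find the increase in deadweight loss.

3842.39

Competitive equilibrium: 239 − 0.04q = 109.2 + 0.029q → q* = 1881.1594, p* = 163.7536.
For a per-unit tax t: Δq = t/0.069, so DWL = ½·t·(t/0.069) = t²/0.138.
At t = 20: DWL = 2898.551. At t = 30.5: DWL = 6740.942.
Increase = 6740.942 − 2898.551 = 3842.39.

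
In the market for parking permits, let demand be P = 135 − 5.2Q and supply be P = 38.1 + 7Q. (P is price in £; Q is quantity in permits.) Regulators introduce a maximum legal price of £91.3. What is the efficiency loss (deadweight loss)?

Competitive equilibrium: 135 − 5.2Q = 38.1 + 7Q → Q* = 7.9426, P* = 93.6984.
At the ceiling P = 91.3, quantity supplied = (91.3 − 38.1)/7 = 7.6.
Willingness to pay at Q' = 7.6: 135 − 5.2·7.6 = 95.48.
ΔQ = 7.9426 − 7.6 = 0.3426; wedge = 95.48 − 91.3 = 4.18.
DWL = ½ × 0.3426 × 4.18 = £0.72.

£0.72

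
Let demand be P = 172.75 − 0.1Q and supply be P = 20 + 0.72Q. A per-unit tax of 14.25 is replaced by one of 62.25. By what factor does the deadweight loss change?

Competitive equilibrium: 172.75 − 0.1Q = 20 + 0.72Q → Q* = 186.2805, P* = 154.122.
For a per-unit tax t: ΔQ = t/0.82, so DWL = ½·t·(t/0.82) = t²/1.64.
At t = 14.25: DWL = 123.819. At t = 62.25: DWL = 2362.843.
Ratio = (62.25/14.25)² = 19.083.

19.083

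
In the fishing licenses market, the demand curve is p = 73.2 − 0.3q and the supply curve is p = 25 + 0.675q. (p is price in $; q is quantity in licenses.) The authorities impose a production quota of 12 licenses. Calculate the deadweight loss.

$683.21

Competitive equilibrium: 73.2 − 0.3q = 25 + 0.675q → q* = 49.4359, p* = 58.3692.
At q = 12: demand price = 73.2 − 0.3·12 = 69.6; supply price = 25 + 0.675·12 = 33.1.
Δq = 49.4359 − 12 = 37.4359; wedge = 69.6 − 33.1 = 36.5.
Deadweight loss = ½ × 37.4359 × 36.5 = $683.21.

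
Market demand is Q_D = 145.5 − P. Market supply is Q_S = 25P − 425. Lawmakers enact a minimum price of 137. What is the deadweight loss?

6883.90

In inverse form: demand P = 145.5 − Q, supply P = 17 + 0.04Q.
Competitive equilibrium: 145.5 − Q = 17 + 0.04Q → Q* = 123.5577, P* = 21.9423.
At the floor P = 137, quantity demanded = (145.5 − 137)/1 = 8.5.
Sellers' marginal cost at Q' = 8.5: 17 + 0.04·8.5 = 17.34.
ΔQ = 123.5577 − 8.5 = 115.0577; wedge = 137 − 17.34 = 119.66.
Deadweight loss = ½ × 115.0577 × 119.66 = 6883.90.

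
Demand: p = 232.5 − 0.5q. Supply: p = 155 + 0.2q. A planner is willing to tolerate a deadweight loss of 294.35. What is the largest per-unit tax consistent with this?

20.3

Competitive equilibrium: 232.5 − 0.5q = 155 + 0.2q → q* = 110.7143, p* = 177.1429.
A tax t gives Δq = t/0.7 and wedge t, so DWL = t²/1.4.
t²/1.4 = 294.35 → t² = 412.09 → t = 20.3.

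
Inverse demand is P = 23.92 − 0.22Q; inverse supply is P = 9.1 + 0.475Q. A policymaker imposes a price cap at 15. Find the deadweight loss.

27.54

Competitive equilibrium: 23.92 − 0.22Q = 9.1 + 0.475Q → Q* = 21.3237, P* = 19.2288.
At the ceiling P = 15, quantity supplied = (15 − 9.1)/0.475 = 12.4211.
Willingness to pay at Q' = 12.4211: 23.92 − 0.22·12.4211 = 21.1874.
ΔQ = 21.3237 − 12.4211 = 8.9026; wedge = 21.1874 − 15 = 6.1874.
The triangle = ½ × 8.9026 × 6.1874 = 27.54.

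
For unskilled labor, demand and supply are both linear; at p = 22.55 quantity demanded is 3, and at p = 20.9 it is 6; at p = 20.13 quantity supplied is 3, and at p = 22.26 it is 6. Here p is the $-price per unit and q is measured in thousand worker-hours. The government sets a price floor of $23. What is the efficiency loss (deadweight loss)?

$4.73 thousand

Demand slope = (20.9 − 22.55)/(6 − 3) = −0.55, so p = 24.2 − 0.55q.
Supply slope = (22.26 − 20.13)/(6 − 3) = 0.71, so p = 18 + 0.71q.
Competitive equilibrium: 24.2 − 0.55q = 18 + 0.71q → q* = 4.9206, p* = 21.4937.
At the floor p = 23, quantity demanded = (24.2 − 23)/0.55 = 2.1818.
Sellers' marginal cost at q' = 2.1818: 18 + 0.71·2.1818 = 19.5491.
Δq = 4.9206 − 2.1818 = 2.7388; wedge = 23 − 19.5491 = 3.4509.
The triangle = ½ × 2.7388 × 3.4509 = $4.73 thousand.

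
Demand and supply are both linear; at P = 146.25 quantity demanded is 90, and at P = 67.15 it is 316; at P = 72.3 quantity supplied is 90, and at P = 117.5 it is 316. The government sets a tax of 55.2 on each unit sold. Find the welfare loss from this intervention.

Demand slope = (67.15 − 146.25)/(316 − 90) = −0.35, so P = 177.75 − 0.35Q.
Supply slope = (117.5 − 72.3)/(316 − 90) = 0.2, so P = 54.3 + 0.2Q.
Competitive equilibrium: 177.75 − 0.35Q = 54.3 + 0.2Q → Q* = 224.4545, P* = 99.1909.
With the tax, the buyer price exceeds the seller price by 55.2: (177.75 − 0.35Q) − (54.3 + 0.2Q) = 55.2 → Q' = 124.0909.
ΔQ = 224.4545 − 124.0909 = 100.3636; the wedge equals the tax, 55.2.
Welfare loss = ½ × 100.3636 × 55.2 = 2770.04.

2770.04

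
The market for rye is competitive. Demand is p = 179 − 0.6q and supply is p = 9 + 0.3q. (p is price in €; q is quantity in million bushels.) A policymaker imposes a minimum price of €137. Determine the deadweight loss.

€6360.56 million

Competitive equilibrium: 179 − 0.6q = 9 + 0.3q → q* = 188.8889, p* = 65.6667.
At the floor p = 137, quantity demanded = (179 − 137)/0.6 = 70.
Sellers' marginal cost at q' = 70: 9 + 0.3·70 = 30.
Δq = 188.8889 − 70 = 118.8889; wedge = 137 − 30 = 107.
Deadweight loss = ½ × 118.8889 × 107 = €6360.56 million.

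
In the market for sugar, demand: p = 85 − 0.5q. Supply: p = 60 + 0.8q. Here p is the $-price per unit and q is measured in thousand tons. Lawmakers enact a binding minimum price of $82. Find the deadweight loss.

Competitive equilibrium: 85 − 0.5q = 60 + 0.8q → q* = 19.2308, p* = 75.3846.
At the floor p = 82, quantity demanded = (85 − 82)/0.5 = 6.
Sellers' marginal cost at q' = 6: 60 + 0.8·6 = 64.8.
Δq = 19.2308 − 6 = 13.2308; wedge = 82 − 64.8 = 17.2.
DWL = ½ × 13.2308 × 17.2 = $113.78 thousand.

$113.78 thousand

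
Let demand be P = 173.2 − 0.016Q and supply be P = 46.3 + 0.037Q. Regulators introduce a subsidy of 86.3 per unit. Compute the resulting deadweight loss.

Competitive equilibrium: 173.2 − 0.016Q = 46.3 + 0.037Q → Q* = 2394.3396, P* = 134.8906.
The subsidy lowers effective supply by 86.3: P = 0.037Q − 40.
New quantity: 173.2 − 0.016Q = 0.037Q − 40 → Q' = 4022.6415.
Overproduction ΔQ = 4022.6415 − 2394.3396 = 1628.3019; wedge = subsidy = 86.3.
The triangle = ½ × 1628.3019 × 86.3 = 70261.23.

70261.23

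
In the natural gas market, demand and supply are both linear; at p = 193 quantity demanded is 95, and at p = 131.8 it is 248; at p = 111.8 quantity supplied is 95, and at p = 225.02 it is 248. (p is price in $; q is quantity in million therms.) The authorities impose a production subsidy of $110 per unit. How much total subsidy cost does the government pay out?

$28899.12 million

Demand slope = (131.8 − 193)/(248 − 95) = −0.4, so p = 231 − 0.4q.
Supply slope = (225.02 − 111.8)/(248 − 95) = 0.74, so p = 41.5 + 0.74q.
Competitive equilibrium: 231 − 0.4q = 41.5 + 0.74q → q* = 166.2281, p* = 164.5088.
The subsidy lowers effective supply by 110: p = 0.74q − 68.5.
New quantity: 231 − 0.4q = 0.74q − 68.5 → q' = 262.7193.
Total subsidy cost = 110 × 262.7193 = $28899.12 million.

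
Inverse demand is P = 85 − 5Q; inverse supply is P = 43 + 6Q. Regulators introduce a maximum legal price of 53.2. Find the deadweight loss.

24.68

Competitive equilibrium: 85 − 5Q = 43 + 6Q → Q* = 3.8182, P* = 65.9091.
At the ceiling P = 53.2, quantity supplied = (53.2 − 43)/6 = 1.7.
Willingness to pay at Q' = 1.7: 85 − 5·1.7 = 76.5.
ΔQ = 3.8182 − 1.7 = 2.1182; wedge = 76.5 − 53.2 = 23.3.
Deadweight loss = ½ × 2.1182 × 23.3 = 24.68.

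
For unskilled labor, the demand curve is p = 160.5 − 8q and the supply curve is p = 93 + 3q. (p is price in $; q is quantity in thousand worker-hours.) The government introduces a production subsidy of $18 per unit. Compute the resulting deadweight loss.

$14.73 thousand

Competitive equilibrium: 160.5 − 8q = 93 + 3q → q* = 6.1364, p* = 111.4091.
The subsidy lowers effective supply by 18: p = 75 + 3q.
New quantity: 160.5 − 8q = 75 + 3q → q' = 7.7727.
Overproduction Δq = 7.7727 − 6.1364 = 1.6363; wedge = subsidy = 18.
The triangle = ½ × 1.6363 × 18 = $14.73 thousand.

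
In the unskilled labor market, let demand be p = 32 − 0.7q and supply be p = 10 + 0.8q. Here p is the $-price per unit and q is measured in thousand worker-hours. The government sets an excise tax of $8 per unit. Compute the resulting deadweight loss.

Competitive equilibrium: 32 − 0.7q = 10 + 0.8q → q* = 14.6667, p* = 21.7333.
With the tax, the buyer price exceeds the seller price by 8: (32 − 0.7q) − (10 + 0.8q) = 8 → q' = 9.3333.
Δq = 14.6667 − 9.3333 = 5.3334; the wedge equals the tax, 8.
Welfare loss = ½ × 5.3334 × 8 = $21.33 thousand.

$21.33 thousand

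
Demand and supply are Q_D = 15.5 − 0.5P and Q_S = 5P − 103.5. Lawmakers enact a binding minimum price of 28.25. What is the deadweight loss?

12.03

In inverse form: demand P = 31 − 2Q, supply P = 20.7 + 0.2Q.
Competitive equilibrium: 31 − 2Q = 20.7 + 0.2Q → Q* = 4.6818, P* = 21.6364.
At the floor P = 28.25, quantity demanded = (31 − 28.25)/2 = 1.375.
Sellers' marginal cost at Q' = 1.375: 20.7 + 0.2·1.375 = 20.975.
ΔQ = 4.6818 − 1.375 = 3.3068; wedge = 28.25 − 20.975 = 7.275.
The triangle = ½ × 3.3068 × 7.275 = 12.03.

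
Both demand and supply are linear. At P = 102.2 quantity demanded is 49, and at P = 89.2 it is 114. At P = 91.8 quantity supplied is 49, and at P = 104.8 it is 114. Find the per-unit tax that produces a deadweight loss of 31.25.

Demand slope = (89.2 − 102.2)/(114 − 49) = −0.2, so P = 112 − 0.2Q.
Supply slope = (104.8 − 91.8)/(114 − 49) = 0.2, so P = 82 + 0.2Q.
Competitive equilibrium: 112 − 0.2Q = 82 + 0.2Q → Q* = 75, P* = 97.
A tax t gives ΔQ = t/0.4 and wedge t, so DWL = t²/0.8.
t²/0.8 = 31.25 → t² = 25 → t = 5.

5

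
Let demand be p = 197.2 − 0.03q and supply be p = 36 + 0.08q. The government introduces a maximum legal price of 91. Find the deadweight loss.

Competitive equilibrium: 197.2 − 0.03q = 36 + 0.08q → q* = 1465.4545, p* = 153.2364.
At the ceiling p = 91, quantity supplied = (91 − 36)/0.08 = 687.5.
Willingness to pay at q' = 687.5: 197.2 − 0.03·687.5 = 176.575.
Δq = 1465.4545 − 687.5 = 777.9545; wedge = 176.575 − 91 = 85.575.
Welfare loss = ½ × 777.9545 × 85.575 = 33286.73.

33286.73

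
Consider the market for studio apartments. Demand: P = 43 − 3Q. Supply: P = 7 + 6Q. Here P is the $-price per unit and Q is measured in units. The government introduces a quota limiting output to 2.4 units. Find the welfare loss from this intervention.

Competitive equilibrium: 43 − 3Q = 7 + 6Q → Q* = 4, P* = 31.
At Q = 2.4: demand price = 43 − 3·2.4 = 35.8; supply price = 7 + 6·2.4 = 21.4.
ΔQ = 4 − 2.4 = 1.6; wedge = 35.8 − 21.4 = 14.4.
Deadweight loss = ½ × 1.6 × 14.4 = $11.52.

$11.52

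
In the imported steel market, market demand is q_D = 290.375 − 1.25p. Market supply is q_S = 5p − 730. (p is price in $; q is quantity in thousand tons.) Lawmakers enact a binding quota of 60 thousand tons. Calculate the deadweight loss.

In inverse form: demand p = 232.3 − 0.8q, supply p = 146 + 0.2q.
Competitive equilibrium: 232.3 − 0.8q = 146 + 0.2q → q* = 86.3, p* = 163.26.
At q = 60: demand price = 232.3 − 0.8·60 = 184.3; supply price = 146 + 0.2·60 = 158.
Δq = 86.3 − 60 = 26.3; wedge = 184.3 − 158 = 26.3.
The triangle = ½ × 26.3 × 26.3 = $345.845 thousand.

$345.845 thousand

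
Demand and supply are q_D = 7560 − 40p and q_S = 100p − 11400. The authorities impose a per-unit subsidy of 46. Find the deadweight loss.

30228.57

In inverse form: demand p = 189 − 0.025q, supply p = 114 + 0.01q.
Competitive equilibrium: 189 − 0.025q = 114 + 0.01q → q* = 2142.8571, p* = 135.4286.
The subsidy lowers effective supply by 46: p = 68 + 0.01q.
New quantity: 189 − 0.025q = 68 + 0.01q → q' = 3457.1429.
Overproduction Δq = 3457.1429 − 2142.8571 = 1314.2858; wedge = subsidy = 46.
DWL = ½ × 1314.2858 × 46 = 30228.57.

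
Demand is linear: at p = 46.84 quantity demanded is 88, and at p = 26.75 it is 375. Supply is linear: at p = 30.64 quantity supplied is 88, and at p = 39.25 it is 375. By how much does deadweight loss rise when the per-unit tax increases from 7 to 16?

1035

Demand slope = (26.75 − 46.84)/(375 − 88) = −0.07, so p = 53 − 0.07q.
Supply slope = (39.25 − 30.64)/(375 − 88) = 0.03, so p = 28 + 0.03q.
Competitive equilibrium: 53 − 0.07q = 28 + 0.03q → q* = 250, p* = 35.5.
For a per-unit tax t: Δq = t/0.1, so DWL = ½·t·(t/0.1) = t²/0.2.
At t = 7: DWL = 245. At t = 16: DWL = 1280.
Increase = 1280 − 245 = 1035.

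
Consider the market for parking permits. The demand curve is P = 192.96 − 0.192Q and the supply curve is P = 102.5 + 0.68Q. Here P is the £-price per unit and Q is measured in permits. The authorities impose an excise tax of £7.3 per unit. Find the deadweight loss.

£30.56

Competitive equilibrium: 192.96 − 0.192Q = 102.5 + 0.68Q → Q* = 103.7385, P* = 173.0422.
With the tax, the buyer price exceeds the seller price by 7.3: (192.96 − 0.192Q) − (102.5 + 0.68Q) = 7.3 → Q' = 95.367.
ΔQ = 103.7385 − 95.367 = 8.3715; the wedge equals the tax, 7.3.
Welfare loss = ½ × 8.3715 × 7.3 = £30.56.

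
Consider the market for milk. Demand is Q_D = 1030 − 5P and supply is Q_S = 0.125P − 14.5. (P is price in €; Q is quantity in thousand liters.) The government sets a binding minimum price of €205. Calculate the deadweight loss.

€146.40 thousand

In inverse form: demand P = 206 − 0.2Q, supply P = 116 + 8Q.
Competitive equilibrium: 206 − 0.2Q = 116 + 8Q → Q* = 10.9756, P* = 203.8049.
At the floor P = 205, quantity demanded = (206 − 205)/0.2 = 5.
Sellers' marginal cost at Q' = 5: 116 + 8·5 = 156.
ΔQ = 10.9756 − 5 = 5.9756; wedge = 205 − 156 = 49.
DWL = ½ × 5.9756 × 49 = €146.40 thousand.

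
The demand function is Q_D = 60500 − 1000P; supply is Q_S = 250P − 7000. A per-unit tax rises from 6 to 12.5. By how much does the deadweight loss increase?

In inverse form: demand P = 60.5 − 0.001Q, supply P = 28 + 0.004Q.
Competitive equilibrium: 60.5 − 0.001Q = 28 + 0.004Q → Q* = 6500, P* = 54.
For a per-unit tax t: ΔQ = t/0.005, so DWL = ½·t·(t/0.005) = t²/0.01.
At t = 6: DWL = 3600. At t = 12.5: DWL = 15625.
Increase = 15625 − 3600 = 12025.

12025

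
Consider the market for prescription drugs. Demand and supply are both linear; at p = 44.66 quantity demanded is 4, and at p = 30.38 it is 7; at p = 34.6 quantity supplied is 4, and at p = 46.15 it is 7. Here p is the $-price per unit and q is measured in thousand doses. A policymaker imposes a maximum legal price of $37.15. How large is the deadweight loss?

$1.10 thousand

Demand slope = (30.38 − 44.66)/(7 − 4) = −4.76, so p = 63.7 − 4.76q.
Supply slope = (46.15 − 34.6)/(7 − 4) = 3.85, so p = 19.2 + 3.85q.
Competitive equilibrium: 63.7 − 4.76q = 19.2 + 3.85q → q* = 5.1684, p* = 39.0984.
At the ceiling p = 37.15, quantity supplied = (37.15 − 19.2)/3.85 = 4.6623.
Willingness to pay at q' = 4.6623: 63.7 − 4.76·4.6623 = 41.5075.
Δq = 5.1684 − 4.6623 = 0.5061; wedge = 41.5075 − 37.15 = 4.3575.
DWL = ½ × 0.5061 × 4.3575 = $1.10 thousand.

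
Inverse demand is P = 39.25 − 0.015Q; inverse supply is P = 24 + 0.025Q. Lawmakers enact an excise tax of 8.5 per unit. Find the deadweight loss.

Competitive equilibrium: 39.25 − 0.015Q = 24 + 0.025Q → Q* = 381.25, P* = 33.5313.
With the tax, the buyer price exceeds the seller price by 8.5: (39.25 − 0.015Q) − (24 + 0.025Q) = 8.5 → Q' = 168.75.
ΔQ = 381.25 − 168.75 = 212.5; the wedge equals the tax, 8.5.
Welfare loss = ½ × 212.5 × 8.5 = 903.125.

903.125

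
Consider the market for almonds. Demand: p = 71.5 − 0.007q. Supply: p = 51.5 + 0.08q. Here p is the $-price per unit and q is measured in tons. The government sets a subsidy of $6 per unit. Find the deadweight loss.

Competitive equilibrium: 71.5 − 0.007q = 51.5 + 0.08q → q* = 229.8851, p* = 69.8908.
The subsidy lowers effective supply by 6: p = 45.5 + 0.08q.
New quantity: 71.5 − 0.007q = 45.5 + 0.08q → q' = 298.8506.
Overproduction Δq = 298.8506 − 229.8851 = 68.9655; wedge = subsidy = 6.
Deadweight loss = ½ × 68.9655 × 6 = $206.90.

$206.90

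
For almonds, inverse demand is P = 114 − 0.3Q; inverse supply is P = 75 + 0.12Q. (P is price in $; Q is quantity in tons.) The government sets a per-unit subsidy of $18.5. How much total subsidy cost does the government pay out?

$2532.74

Competitive equilibrium: 114 − 0.3Q = 75 + 0.12Q → Q* = 92.8571, P* = 86.1429.
The subsidy lowers effective supply by 18.5: P = 56.5 + 0.12Q.
New quantity: 114 − 0.3Q = 56.5 + 0.12Q → Q' = 136.9048.
Total subsidy cost = 18.5 × 136.9048 = $2532.74.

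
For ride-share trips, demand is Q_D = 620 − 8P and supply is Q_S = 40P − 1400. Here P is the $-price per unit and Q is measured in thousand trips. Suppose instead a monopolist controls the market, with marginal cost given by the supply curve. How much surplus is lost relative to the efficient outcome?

$1243.97 thousand

In inverse form: demand P = 77.5 − 0.125Q, supply P = 35 + 0.025Q.
Competitive equilibrium: 77.5 − 0.125Q = 35 + 0.025Q → Q* = 283.3333, P* = 42.0833.
Marginal revenue: MR = 77.5 − 0.25Q. Set MR = MC: 77.5 − 0.25Q = 35 + 0.025Q → Q_m = 154.5455.
Price P_m = 77.5 − 0.125·154.5455 = 58.1818; MC(Q_m) = 35 + 0.025·154.5455 = 38.8636.
Competitive Q* = 283.3333, so ΔQ = 128.7878; wedge = 58.1818 − 38.8636 = 19.3182.
Deadweight loss = ½ × 128.7878 × 19.3182 = $1243.97 thousand.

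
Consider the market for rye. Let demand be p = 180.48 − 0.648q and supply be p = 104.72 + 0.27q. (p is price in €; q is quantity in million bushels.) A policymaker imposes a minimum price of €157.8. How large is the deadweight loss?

€1036.81 million

Competitive equilibrium: 180.48 − 0.648q = 104.72 + 0.27q → q* = 82.5272, p* = 127.0024.
At the floor p = 157.8, quantity demanded = (180.48 − 157.8)/0.648 = 35.
Sellers' marginal cost at q' = 35: 104.72 + 0.27·35 = 114.17.
Δq = 82.5272 − 35 = 47.5272; wedge = 157.8 − 114.17 = 43.63.
Welfare loss = ½ × 47.5272 × 43.63 = €1036.81 million.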